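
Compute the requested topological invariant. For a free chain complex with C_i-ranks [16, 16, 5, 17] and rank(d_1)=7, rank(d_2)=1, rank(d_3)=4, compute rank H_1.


rank H_k = rank(ker d_k) - rank(im d_{k+1}).
rank(ker d_1) = rank(C_1) - rank(d_1) = 16 - 7 = 9.
rank(im d_{1+1}) = 1.
rank H_1 = 9 - 1 = 8

8


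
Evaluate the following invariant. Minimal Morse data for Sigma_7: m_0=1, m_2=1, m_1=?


A perfect Morse function has m_k = b_k.
For Sigma_7: b_0=1, b_1=2g=14, b_2=1.
Saddles m_1 = 2g = 14

14


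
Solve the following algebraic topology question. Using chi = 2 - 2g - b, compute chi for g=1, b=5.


For a compact orientable surface with genus g and b boundary components: chi = 2 - 2g - b.
chi = 2 - 2*1 - 5 = 2 - 2 - 5 = -5

-5


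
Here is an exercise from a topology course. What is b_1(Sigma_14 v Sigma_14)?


For a wedge: H_1(A v B) = H_1(A) + H_1(B).
b_1(Sigma_14) = 28, b_1(Sigma_14) = 28.
b_1 = 28 + 28 = 56

56


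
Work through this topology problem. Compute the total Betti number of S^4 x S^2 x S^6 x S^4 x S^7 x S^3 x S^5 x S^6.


Total Betti number is multiplicative under products.
Each S^d (d>=1) has total Betti number 2.
There are 8 sphere factors.
Total = 2^8 = 256

256


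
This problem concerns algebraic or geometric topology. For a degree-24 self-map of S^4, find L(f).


On S^4: L(f) = tr(f_0*) + (-1)^4 tr(f_4*) = 1 + (-1)^4 * deg(f).
L(f) = 1 + (-1)^4 * 24 = 1 + 24 = 25

25


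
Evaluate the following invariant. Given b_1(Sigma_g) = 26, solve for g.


For a closed orientable surface: b_1 = 2g.
26 = 2g
g = 26 / 2 = 13

13


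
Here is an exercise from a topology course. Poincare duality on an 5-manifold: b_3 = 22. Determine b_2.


Poincare duality for closed orientable n-manifolds: b_k = b_{n-k}.
Here n = 5, so b_2 = b_3 = 22

22


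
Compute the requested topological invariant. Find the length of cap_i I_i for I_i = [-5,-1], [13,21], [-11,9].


Intersection = [max(a_i), min(b_i)] = [13, -1].
Since 13 > -1, the intersection is empty.
Length = 0

0


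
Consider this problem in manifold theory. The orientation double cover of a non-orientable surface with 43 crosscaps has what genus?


chi(N_43) = 2 - 43 = -41.
Double cover: chi(Sigma_g) = 2 * chi(N_43) = 2*(-41) = -82.
2 - 2g = -82, so g = (2 - (-82))/2 = 84/2 = 42

42


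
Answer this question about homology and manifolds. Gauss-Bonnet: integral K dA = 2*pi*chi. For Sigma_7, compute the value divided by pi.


Gauss-Bonnet: integral K dA = 2*pi*chi(M).
chi(Sigma_7) = 2 - 2*7 = -12.
(integral K dA)/pi = 2*chi = 2*(-12) = -24

-24


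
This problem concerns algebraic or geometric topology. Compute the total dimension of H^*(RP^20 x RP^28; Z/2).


dim H^*(RP^n; Z/2) = n+1 (one Z/2 in each degree 0..n).
Total Betti number is multiplicative.
Total = (20+1) * (28+1) = 21 * 29 = 609

609


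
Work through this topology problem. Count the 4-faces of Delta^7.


Delta^7 has 7+1 vertices. A 4-face is a choice of 4+1 vertices.
f_4 = C(7+1, 4+1) = C(8,5) = 56

56


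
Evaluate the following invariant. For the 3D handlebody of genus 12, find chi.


A genus-g handlebody deformation retracts to a wedge of g circles.
chi(vee_g S^1) = 1 - g.
chi(H_12) = 1 - 12 = -11

-11


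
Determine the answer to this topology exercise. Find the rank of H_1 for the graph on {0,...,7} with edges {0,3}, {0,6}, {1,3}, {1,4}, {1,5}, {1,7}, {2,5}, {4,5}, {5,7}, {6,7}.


b_1 = E - V + (number of components).
E = 10, V = 8, components = 1.
b_1 = 10 - 8 + 1 = 3

3


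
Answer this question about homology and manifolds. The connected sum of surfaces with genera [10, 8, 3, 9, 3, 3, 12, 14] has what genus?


Genus is additive under connected sum of orientable surfaces.
g = 10 + 8 + 3 + 9 + 3 + 3 + 12 + 14 = 62

62


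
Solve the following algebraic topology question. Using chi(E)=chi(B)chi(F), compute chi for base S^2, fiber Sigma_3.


chi(S^2) = 2 (n even), chi(Sigma_3) = 2 - 2*3 = -4.
chi(E) = 2 * (-4) = -8

-8


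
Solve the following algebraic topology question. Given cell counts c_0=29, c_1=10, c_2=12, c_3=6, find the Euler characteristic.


chi = sum_k (-1)^k c_k.
= (-1)^0*29 + (-1)^1*10 + (-1)^2*12 + (-1)^3*6
= (29) + (-10) + (12) + (-6)
= 25

25


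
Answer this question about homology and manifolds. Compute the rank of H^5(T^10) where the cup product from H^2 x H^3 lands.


Cup product: H^p x H^q -> H^{p+q}; here p+q = 2+3 = 5.
rank H^k(T^n) = C(n,k).
C(10,5) = 252

252


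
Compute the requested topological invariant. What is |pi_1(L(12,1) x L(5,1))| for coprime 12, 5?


pi_1(X x Y) = pi_1(X) x pi_1(Y).
pi_1(L(12,1)) = Z/12, pi_1(L(5,1)) = Z/5.
|Z/12 x Z/5| = 12 * 5 = 60

60


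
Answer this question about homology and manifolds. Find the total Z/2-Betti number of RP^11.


H^k(RP^11; Z/2) = Z/2 for each 0 <= k <= 11.
Total dimension = 11 + 1 = 12

12


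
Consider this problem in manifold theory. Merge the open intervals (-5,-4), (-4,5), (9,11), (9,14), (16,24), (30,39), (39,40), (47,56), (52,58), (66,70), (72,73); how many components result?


Sort and merge overlapping open intervals.
Merged: (-5,-4), (-4,5), (9,14), (16,24), (30,39), (39,40), (47,58), (66,70), (72,73).
Number of components = 9

9


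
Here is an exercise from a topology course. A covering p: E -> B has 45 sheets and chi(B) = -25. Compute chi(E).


For a finite covering: chi(E) = (number of sheets) * chi(B).
chi(E) = 45 * (-25) = -1125

-1125


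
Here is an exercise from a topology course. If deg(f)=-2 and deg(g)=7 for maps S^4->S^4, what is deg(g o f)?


Degree is multiplicative under composition: deg(g o f) = deg(g) * deg(f).
= 7 * -2 = -14

-14


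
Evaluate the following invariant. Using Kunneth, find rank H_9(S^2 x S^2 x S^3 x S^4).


Each S^d has Poincare polynomial 1 + t^d.
The product S^2 x S^2 x S^3 x S^4 has Poincare polynomial prod(1+t^d_i).
Expanding: b_0=1, b_2=2, b_3=1, b_4=2, b_5=2, b_6=2, b_7=2, b_8=1, b_9=2, b_11=1.
b_9 = 2

2


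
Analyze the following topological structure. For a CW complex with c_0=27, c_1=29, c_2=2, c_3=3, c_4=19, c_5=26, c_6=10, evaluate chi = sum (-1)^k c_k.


chi = sum_k (-1)^k c_k.
= (-1)^0*27 + (-1)^1*29 + (-1)^2*2 + (-1)^3*3 + (-1)^4*19 + (-1)^5*26 + (-1)^6*10
= (27) + (-29) + (2) + (-3) + (19) + (-26) + (10)
= 0

0


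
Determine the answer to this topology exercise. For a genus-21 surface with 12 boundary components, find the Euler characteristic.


For a compact orientable surface with genus g and b boundary components: chi = 2 - 2g - b.
chi = 2 - 2*21 - 12 = 2 - 42 - 12 = -52

-52


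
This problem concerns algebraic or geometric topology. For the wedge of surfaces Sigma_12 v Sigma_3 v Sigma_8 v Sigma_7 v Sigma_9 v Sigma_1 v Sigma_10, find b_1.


For a wedge X v Y: reduced H_k(X v Y) = H_k(X) + H_k(Y).
Each Sigma_g contributes b_1 = 2g.
b_1 = 24 + 6 + 16 + 14 + 18 + 2 + 20 = 100

100


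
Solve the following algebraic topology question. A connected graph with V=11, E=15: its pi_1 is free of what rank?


For a connected graph: rank(pi_1) = b_1 = E - V + 1 = 1 - chi.
chi = V - E = 11 - 15 = -4.
rank = 1 - (-4) = 15 - 11 + 1 = 5

5


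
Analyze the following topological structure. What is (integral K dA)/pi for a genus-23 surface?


Gauss-Bonnet: integral K dA = 2*pi*chi(M).
chi(Sigma_23) = 2 - 2*23 = -44.
(integral K dA)/pi = 2*chi = 2*(-44) = -88

-88


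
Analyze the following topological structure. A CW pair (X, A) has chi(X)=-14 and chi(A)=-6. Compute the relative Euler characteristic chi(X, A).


Relative Euler characteristic: chi(X, A) = chi(X) - chi(A).
= -14 - (-6) = -8

-8


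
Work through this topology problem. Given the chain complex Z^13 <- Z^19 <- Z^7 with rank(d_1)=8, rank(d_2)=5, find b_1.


rank H_k = rank(ker d_k) - rank(im d_{k+1}).
rank(ker d_1) = rank(C_1) - rank(d_1) = 19 - 8 = 11.
rank(im d_{1+1}) = 5.
rank H_1 = 11 - 5 = 6

6


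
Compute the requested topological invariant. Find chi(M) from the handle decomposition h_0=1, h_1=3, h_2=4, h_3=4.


Handles of index k contribute (-1)^k to chi (same as CW cells).
chi = (1) + (-3) + (4) + (-4) = -2

-2


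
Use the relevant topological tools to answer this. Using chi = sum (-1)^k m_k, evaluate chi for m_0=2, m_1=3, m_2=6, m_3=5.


Morse theory: chi(M) = sum_k (-1)^k m_k where m_k = #(index-k critical points).
= (2) + (-3) + (6) + (-5) = 0

0


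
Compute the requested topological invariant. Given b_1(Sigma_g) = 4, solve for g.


For a closed orientable surface: b_1 = 2g.
4 = 2g
g = 4 / 2 = 2

2


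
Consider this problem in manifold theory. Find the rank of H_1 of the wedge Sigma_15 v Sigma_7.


For a wedge: H_1(A v B) = H_1(A) + H_1(B).
b_1(Sigma_15) = 30, b_1(Sigma_7) = 14.
b_1 = 30 + 14 = 44

44


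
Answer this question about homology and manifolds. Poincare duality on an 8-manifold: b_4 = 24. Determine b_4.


Poincare duality for closed orientable n-manifolds: b_k = b_{n-k}.
Here n = 8, so b_4 = b_4 = 24

24


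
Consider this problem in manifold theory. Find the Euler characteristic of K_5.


K_5: V = 5, E = C(5,2) = 10.
chi = V - E = 5 - 10 = -5

-5


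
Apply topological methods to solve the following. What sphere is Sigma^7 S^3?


Each suspension raises dimension by 1: Sigma S^n = S^{n+1}.
Sigma^7 S^3 = S^{3+7} = S^10

10


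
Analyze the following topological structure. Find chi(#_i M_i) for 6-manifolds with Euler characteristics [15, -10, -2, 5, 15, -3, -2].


For n-manifolds: chi(A#B) = chi(A) + chi(B) - chi(S^6).
chi(S^6) = 1 + (-1)^6 = 2.
chi(#) = (sum chi_i) - (7-1)*chi(S^6) = 18 - 6*2 = 6

6


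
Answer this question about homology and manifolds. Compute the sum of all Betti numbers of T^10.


b_k(T^10) = C(10,k), so the sum over k is sum_k C(10,k) = 2^10.
Total = 2^10 = 1024

1024


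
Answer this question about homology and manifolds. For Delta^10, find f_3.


Delta^10 has 10+1 vertices. A 3-face is a choice of 3+1 vertices.
f_3 = C(10+1, 3+1) = C(11,4) = 330

330


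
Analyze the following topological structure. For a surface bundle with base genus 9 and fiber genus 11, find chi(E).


For a fiber bundle F -> E -> B (with CW structure): chi(E) = chi(B) * chi(F).
chi(Sigma_9) = -16, chi(Sigma_11) = -20.
chi(E) = (-16) * (-20) = 320

320


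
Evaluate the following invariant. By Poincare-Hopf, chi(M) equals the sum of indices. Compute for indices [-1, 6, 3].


Poincare-Hopf: chi(M) = sum of indices of zeros.
chi = (-1) + (6) + (3) = 8

8


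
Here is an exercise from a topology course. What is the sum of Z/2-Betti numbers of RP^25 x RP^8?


dim H^*(RP^n; Z/2) = n+1 (one Z/2 in each degree 0..n).
Total Betti number is multiplicative.
Total = (25+1) * (8+1) = 26 * 9 = 234

234


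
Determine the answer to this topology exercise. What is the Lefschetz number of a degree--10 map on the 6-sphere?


On S^6: L(f) = tr(f_0*) + (-1)^6 tr(f_6*) = 1 + (-1)^6 * deg(f).
L(f) = 1 + (-1)^6 * -10 = 1 + -10 = -9

-9


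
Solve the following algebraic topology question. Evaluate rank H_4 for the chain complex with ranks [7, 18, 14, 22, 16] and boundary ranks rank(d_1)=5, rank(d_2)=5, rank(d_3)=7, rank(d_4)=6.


rank H_k = rank(ker d_k) - rank(im d_{k+1}).
rank(ker d_4) = rank(C_4) - rank(d_4) = 16 - 6 = 10.
rank(im d_{4+1}) = 0.
rank H_4 = 10 - 0 = 10

10


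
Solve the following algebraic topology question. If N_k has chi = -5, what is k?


chi = 2 - k for closed non-orientable surfaces with k crosscaps.
-5 = 2 - k
k = 2 - (-5) = 7

7


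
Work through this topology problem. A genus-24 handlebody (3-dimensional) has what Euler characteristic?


A genus-g handlebody deformation retracts to a wedge of g circles.
chi(vee_g S^1) = 1 - g.
chi(H_24) = 1 - 24 = -23

-23


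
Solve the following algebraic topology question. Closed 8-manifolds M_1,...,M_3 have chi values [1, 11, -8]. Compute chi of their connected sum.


For n-manifolds: chi(A#B) = chi(A) + chi(B) - chi(S^8).
chi(S^8) = 1 + (-1)^8 = 2.
chi(#) = (sum chi_i) - (3-1)*chi(S^8) = 4 - 2*2 = 0

0


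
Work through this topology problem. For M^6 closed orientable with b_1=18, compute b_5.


Poincare duality for closed orientable n-manifolds: b_k = b_{n-k}.
Here n = 6, so b_5 = b_1 = 18

18


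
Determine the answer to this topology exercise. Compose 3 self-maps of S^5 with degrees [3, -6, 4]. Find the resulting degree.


Degree is multiplicative: deg(composition) = product of degrees.
= (3) * (-6) * (4) = -72

-72


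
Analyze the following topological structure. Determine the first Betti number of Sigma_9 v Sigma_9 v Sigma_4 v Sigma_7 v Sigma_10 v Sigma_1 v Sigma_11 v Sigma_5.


For a wedge X v Y: reduced H_k(X v Y) = H_k(X) + H_k(Y).
Each Sigma_g contributes b_1 = 2g.
b_1 = 18 + 18 + 8 + 14 + 20 + 2 + 22 + 10 = 112

112


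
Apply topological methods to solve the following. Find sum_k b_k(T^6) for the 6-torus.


b_k(T^6) = C(6,k), so the sum over k is sum_k C(6,k) = 2^6.
Total = 2^6 = 64

64


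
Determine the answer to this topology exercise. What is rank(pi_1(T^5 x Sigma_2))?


pi_1(A x B) = pi_1(A) x pi_1(B); rank of abelianization = b_1.
b_1(T^5) = 5, b_1(Sigma_2) = 2*2 = 4.
b_1(product) = 5 + 4 = 9

9


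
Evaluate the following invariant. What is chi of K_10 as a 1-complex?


K_10: V = 10, E = C(10,2) = 45.
chi = V - E = 10 - 45 = -35

-35


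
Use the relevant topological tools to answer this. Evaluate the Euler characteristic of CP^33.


CP^33 has one cell in each even dimension 0, 2, ..., 2*33 (33+1 cells total).
All cells are even-dimensional, so chi = number of cells.
chi = 33 + 1 = 34

34


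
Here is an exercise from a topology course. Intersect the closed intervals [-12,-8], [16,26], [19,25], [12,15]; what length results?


Intersection = [max(a_i), min(b_i)] = [19, -8].
Since 19 > -8, the intersection is empty.
Length = 0

0


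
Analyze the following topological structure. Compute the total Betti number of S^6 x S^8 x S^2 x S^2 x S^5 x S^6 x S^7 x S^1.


Total Betti number is multiplicative under products.
Each S^d (d>=1) has total Betti number 2.
There are 8 sphere factors.
Total = 2^8 = 256

256


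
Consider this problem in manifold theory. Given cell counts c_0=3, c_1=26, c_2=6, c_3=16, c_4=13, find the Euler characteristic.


chi = sum_k (-1)^k c_k.
= (-1)^0*3 + (-1)^1*26 + (-1)^2*6 + (-1)^3*16 + (-1)^4*13
= (3) + (-26) + (6) + (-16) + (13)
= -20

-20


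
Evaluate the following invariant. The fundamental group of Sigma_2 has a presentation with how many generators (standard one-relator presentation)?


Standard presentation: pi_1(Sigma_g) = <a_1,b_1,...,a_g,b_g | [a_1,b_1]...[a_g,b_g] = 1>.
Number of generators = 2g = 2*2 = 4

4


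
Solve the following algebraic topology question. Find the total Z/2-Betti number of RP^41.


H^k(RP^41; Z/2) = Z/2 for each 0 <= k <= 41.
Total dimension = 41 + 1 = 42

42


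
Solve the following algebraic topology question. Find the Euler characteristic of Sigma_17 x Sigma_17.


chi(Sigma_17) = 2 - 2*17 = -32
chi(Sigma_17) = 2 - 2*17 = -32
chi(product) = (-32) * (-32) = 1024

1024


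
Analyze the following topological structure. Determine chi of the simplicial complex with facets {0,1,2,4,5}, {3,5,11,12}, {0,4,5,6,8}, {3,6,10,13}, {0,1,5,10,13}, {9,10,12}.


Enumerate all faces; f-vector: f_0=13, f_1=38, f_2=37, f_3=17, f_4=3.
chi = sum (-1)^k f_k = -2

-2


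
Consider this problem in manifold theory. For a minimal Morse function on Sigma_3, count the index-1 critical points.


A perfect Morse function has m_k = b_k.
For Sigma_3: b_0=1, b_1=2g=6, b_2=1.
Saddles m_1 = 2g = 6

6


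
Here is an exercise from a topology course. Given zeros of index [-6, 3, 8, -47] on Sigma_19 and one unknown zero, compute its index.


Poincare-Hopf: sum of indices = chi(M).
chi(Sigma_19) = 2 - 2*19 = -36.
Sum of known indices = -42.
x = chi - (sum known) = -36 - (-42) = 6

6


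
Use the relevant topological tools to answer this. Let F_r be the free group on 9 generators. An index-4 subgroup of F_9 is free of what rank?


Nielsen-Schreier: an index-n subgroup of F_r is free of rank 1 + n(r-1).
Equivalently: chi(cover) = n*chi(base); chi(vee_r S^1) = 1 - 9 = -8.
chi(E) = 4*(-8) = -32; rank = 1 - chi(E) = 1 - (-32) = 33.
rank = 1 + 4*(9-1) = 1 + 32 = 33

33


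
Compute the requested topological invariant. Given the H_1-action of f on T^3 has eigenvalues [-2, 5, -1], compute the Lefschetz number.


For a torus self-map: L(f) = det(I - A) where A acts on H_1.
L(f) = (1--2) * (1-5) * (1--1) = 3 * -4 * 2 = -24

-24


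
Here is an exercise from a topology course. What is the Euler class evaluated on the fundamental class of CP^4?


For any closed oriented manifold, <e(TM),[M]> = chi(M).
chi(CP^4) = 4+1 = 5

5


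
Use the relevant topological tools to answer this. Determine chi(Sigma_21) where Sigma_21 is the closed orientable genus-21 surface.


For a closed orientable surface of genus g: chi = 2 - 2g.
Here g = 21.
chi = 2 - 2*21 = 2 - 42 = -40

-40


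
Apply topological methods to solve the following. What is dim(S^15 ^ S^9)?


S^m ^ S^n = S^{m+n}.
k = 15 + 9 = 24

24


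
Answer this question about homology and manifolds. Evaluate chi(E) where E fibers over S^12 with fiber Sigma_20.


chi(S^12) = 2 (n even), chi(Sigma_20) = 2 - 2*20 = -38.
chi(E) = 2 * (-38) = -76

-76


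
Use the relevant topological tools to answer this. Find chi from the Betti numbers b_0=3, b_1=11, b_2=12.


chi = sum_k (-1)^k b_k.
= (3) + (-11) + (12)
= 4

4


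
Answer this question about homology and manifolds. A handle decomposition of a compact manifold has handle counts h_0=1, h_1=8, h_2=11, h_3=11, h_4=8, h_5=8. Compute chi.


Handles of index k contribute (-1)^k to chi (same as CW cells).
chi = (1) + (-8) + (11) + (-11) + (8) + (-8) = -7

-7


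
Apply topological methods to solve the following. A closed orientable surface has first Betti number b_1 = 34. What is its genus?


For a closed orientable surface: b_1 = 2g.
34 = 2g
g = 34 / 2 = 17

17


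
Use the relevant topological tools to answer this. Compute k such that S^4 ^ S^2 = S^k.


S^m ^ S^n = S^{m+n}.
k = 4 + 2 = 6

6


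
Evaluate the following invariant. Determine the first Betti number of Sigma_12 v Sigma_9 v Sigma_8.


For a wedge X v Y: reduced H_k(X v Y) = H_k(X) + H_k(Y).
Each Sigma_g contributes b_1 = 2g.
b_1 = 24 + 18 + 16 = 58

58


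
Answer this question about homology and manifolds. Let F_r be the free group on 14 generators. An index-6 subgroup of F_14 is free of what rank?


Nielsen-Schreier: an index-n subgroup of F_r is free of rank 1 + n(r-1).
Equivalently: chi(cover) = n*chi(base); chi(vee_r S^1) = 1 - 14 = -13.
chi(E) = 6*(-13) = -78; rank = 1 - chi(E) = 1 - (-78) = 79.
rank = 1 + 6*(14-1) = 1 + 78 = 79

79


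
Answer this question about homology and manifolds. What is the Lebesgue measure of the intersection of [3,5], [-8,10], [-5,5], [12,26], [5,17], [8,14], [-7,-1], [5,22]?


Intersection = [max(a_i), min(b_i)] = [12, -1].
Since 12 > -1, the intersection is empty.
Length = 0

0


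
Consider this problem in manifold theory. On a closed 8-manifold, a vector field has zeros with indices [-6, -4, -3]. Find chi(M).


Poincare-Hopf: chi(M) = sum of indices of zeros.
chi = (-6) + (-4) + (-3) = -13

-13


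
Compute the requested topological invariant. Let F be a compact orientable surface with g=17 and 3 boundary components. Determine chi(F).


For a compact orientable surface with genus g and b boundary components: chi = 2 - 2g - b.
chi = 2 - 2*17 - 3 = 2 - 34 - 3 = -35

-35


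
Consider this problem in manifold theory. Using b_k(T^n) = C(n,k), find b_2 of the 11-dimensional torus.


By the Kunneth formula, b_k(T^n) = C(n,k).
b_2(T^11) = C(11,2).
C(11,2) = 11!/(2!*9!) = 55

55


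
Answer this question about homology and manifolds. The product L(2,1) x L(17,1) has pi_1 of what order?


pi_1(X x Y) = pi_1(X) x pi_1(Y).
pi_1(L(2,1)) = Z/2, pi_1(L(17,1)) = Z/17.
|Z/2 x Z/17| = 2 * 17 = 34

34


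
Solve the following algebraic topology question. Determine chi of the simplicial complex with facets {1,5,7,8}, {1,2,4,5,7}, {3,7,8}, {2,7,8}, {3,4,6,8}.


Enumerate all faces; f-vector: f_0=8, f_1=21, f_2=19, f_3=7, f_4=1.
chi = sum (-1)^k f_k = 0

0


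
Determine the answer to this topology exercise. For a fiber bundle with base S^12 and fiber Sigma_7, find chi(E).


chi(S^12) = 2 (n even), chi(Sigma_7) = 2 - 2*7 = -12.
chi(E) = 2 * (-12) = -24

-24


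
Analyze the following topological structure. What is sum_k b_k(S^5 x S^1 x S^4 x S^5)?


Total Betti number is multiplicative under products.
Each S^d (d>=1) has total Betti number 2.
There are 4 sphere factors.
Total = 2^4 = 16

16


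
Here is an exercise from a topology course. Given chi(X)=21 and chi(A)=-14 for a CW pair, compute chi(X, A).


Relative Euler characteristic: chi(X, A) = chi(X) - chi(A).
= 21 - (-14) = 35

35


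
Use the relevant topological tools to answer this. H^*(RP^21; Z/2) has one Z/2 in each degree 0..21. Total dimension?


H^k(RP^21; Z/2) = Z/2 for each 0 <= k <= 21.
Total dimension = 21 + 1 = 22

22


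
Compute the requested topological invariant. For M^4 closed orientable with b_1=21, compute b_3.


Poincare duality for closed orientable n-manifolds: b_k = b_{n-k}.
Here n = 4, so b_3 = b_1 = 21

21


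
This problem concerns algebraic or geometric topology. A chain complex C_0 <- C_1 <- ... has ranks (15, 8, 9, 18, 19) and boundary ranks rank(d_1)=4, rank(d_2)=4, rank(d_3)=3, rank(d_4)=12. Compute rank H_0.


rank H_k = rank(ker d_k) - rank(im d_{k+1}).
rank(ker d_0) = rank(C_0) - rank(d_0) = 15 - 0 = 15.
rank(im d_{0+1}) = 4.
rank H_0 = 15 - 4 = 11

11


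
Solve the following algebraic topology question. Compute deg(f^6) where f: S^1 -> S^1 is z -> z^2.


deg(f) = 2. Degree is multiplicative: deg(f^6) = (deg f)^6.
deg(f^6) = (2)^6 = 64

64


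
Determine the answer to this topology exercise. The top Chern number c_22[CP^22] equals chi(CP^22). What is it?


For any closed oriented manifold, <e(TM),[M]> = chi(M).
chi(CP^22) = 22+1 = 23

23


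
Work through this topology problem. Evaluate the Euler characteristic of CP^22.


CP^22 has one cell in each even dimension 0, 2, ..., 2*22 (22+1 cells total).
All cells are even-dimensional, so chi = number of cells.
chi = 22 + 1 = 23

23


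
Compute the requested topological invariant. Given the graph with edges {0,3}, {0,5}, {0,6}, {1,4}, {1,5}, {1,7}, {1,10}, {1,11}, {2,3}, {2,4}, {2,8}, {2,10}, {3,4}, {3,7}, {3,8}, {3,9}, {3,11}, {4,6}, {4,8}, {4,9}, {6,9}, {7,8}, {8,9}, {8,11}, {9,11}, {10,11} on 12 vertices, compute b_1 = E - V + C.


b_1 = E - V + (number of components).
E = 26, V = 12, components = 1.
b_1 = 26 - 12 + 1 = 15

15


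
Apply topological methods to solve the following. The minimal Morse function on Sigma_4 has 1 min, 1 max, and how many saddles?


A perfect Morse function has m_k = b_k.
For Sigma_4: b_0=1, b_1=2g=8, b_2=1.
Saddles m_1 = 2g = 8

8


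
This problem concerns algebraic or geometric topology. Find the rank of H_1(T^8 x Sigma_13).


pi_1(A x B) = pi_1(A) x pi_1(B); rank of abelianization = b_1.
b_1(T^8) = 8, b_1(Sigma_13) = 2*13 = 26.
b_1(product) = 8 + 26 = 34

34


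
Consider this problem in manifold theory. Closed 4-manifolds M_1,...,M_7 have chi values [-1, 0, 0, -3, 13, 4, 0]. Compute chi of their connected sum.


For n-manifolds: chi(A#B) = chi(A) + chi(B) - chi(S^4).
chi(S^4) = 1 + (-1)^4 = 2.
chi(#) = (sum chi_i) - (7-1)*chi(S^4) = 13 - 6*2 = 1

1


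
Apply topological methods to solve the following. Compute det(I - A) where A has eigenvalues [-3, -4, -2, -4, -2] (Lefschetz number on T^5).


For a torus self-map: L(f) = det(I - A) where A acts on H_1.
L(f) = (1--3) * (1--4) * (1--2) * (1--4) * (1--2) = 4 * 5 * 3 * 5 * 3 = 900

900


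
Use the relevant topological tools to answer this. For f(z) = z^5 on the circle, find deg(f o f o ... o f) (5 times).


deg(f) = 5. Degree is multiplicative: deg(f^5) = (deg f)^5.
deg(f^5) = (5)^5 = 3125

3125


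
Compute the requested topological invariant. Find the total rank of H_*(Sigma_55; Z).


For Sigma_55: b_0 = 1, b_1 = 2g = 110, b_2 = 1.
Total = 1 + 110 + 1 = 112

112


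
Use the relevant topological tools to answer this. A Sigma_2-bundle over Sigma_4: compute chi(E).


For a fiber bundle F -> E -> B (with CW structure): chi(E) = chi(B) * chi(F).
chi(Sigma_4) = -6, chi(Sigma_2) = -2.
chi(E) = (-6) * (-2) = 12

12


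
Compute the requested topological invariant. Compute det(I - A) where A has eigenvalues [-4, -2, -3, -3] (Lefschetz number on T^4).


For a torus self-map: L(f) = det(I - A) where A acts on H_1.
L(f) = (1--4) * (1--2) * (1--3) * (1--3) = 5 * 3 * 4 * 4 = 240

240


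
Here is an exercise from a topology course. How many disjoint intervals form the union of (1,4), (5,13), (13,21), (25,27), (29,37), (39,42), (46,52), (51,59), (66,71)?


Sort and merge overlapping open intervals.
Merged: (1,4), (5,13), (13,21), (25,27), (29,37), (39,42), (46,59), (66,71).
Number of components = 8

8


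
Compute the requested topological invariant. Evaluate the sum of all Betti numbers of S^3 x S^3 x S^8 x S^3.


Total Betti number is multiplicative under products.
Each S^d (d>=1) has total Betti number 2.
There are 4 sphere factors.
Total = 2^4 = 16

16


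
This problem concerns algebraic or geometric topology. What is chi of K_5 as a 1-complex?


K_5: V = 5, E = C(5,2) = 10.
chi = V - E = 5 - 10 = -5

-5


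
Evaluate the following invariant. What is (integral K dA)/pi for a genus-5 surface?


Gauss-Bonnet: integral K dA = 2*pi*chi(M).
chi(Sigma_5) = 2 - 2*5 = -8.
(integral K dA)/pi = 2*chi = 2*(-8) = -16

-16


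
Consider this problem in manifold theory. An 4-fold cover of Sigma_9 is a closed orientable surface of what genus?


For an n-sheeted cover: chi(E) = n * chi(B).
chi(Sigma_9) = 2 - 2*9 = -16.
chi(E) = 4 * (-16) = -64.
genus(E) = (2 - chi(E))/2 = (2 - (-64))/2 = 66/2 = 33

33


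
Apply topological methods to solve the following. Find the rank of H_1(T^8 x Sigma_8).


pi_1(A x B) = pi_1(A) x pi_1(B); rank of abelianization = b_1.
b_1(T^8) = 8, b_1(Sigma_8) = 2*8 = 16.
b_1(product) = 8 + 16 = 24

24


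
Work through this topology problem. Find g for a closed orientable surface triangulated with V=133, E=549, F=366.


chi = V - E + F = 133 - 549 + 366 = -50
For orientable closed surface: chi = 2 - 2g, so g = (2 - chi)/2.
g = (2 - (-50)) / 2 = 52 / 2 = 26

26


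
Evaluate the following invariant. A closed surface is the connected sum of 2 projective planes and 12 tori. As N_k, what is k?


Since a >= 1, the sum is non-orientable; each T^2 can be replaced by RP^2 # RP^2 (since T^2#RP^2 = 3RP^2).
Total crosscaps k = 2 + 2*12 = 26.
Check via chi: chi = 2*1 + 12*0 - (2+12-1)*2 = -24 = 2 - k = -24. Consistent.

26


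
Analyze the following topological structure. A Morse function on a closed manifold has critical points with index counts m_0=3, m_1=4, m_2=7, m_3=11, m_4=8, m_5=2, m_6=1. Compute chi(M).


Morse theory: chi(M) = sum_k (-1)^k m_k where m_k = #(index-k critical points).
= (3) + (-4) + (7) + (-11) + (8) + (-2) + (1) = 2

2


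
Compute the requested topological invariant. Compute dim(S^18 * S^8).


Join of spheres: S^m * S^n = S^{m+n+1}.
dim = 18 + 8 + 1 = 27

27


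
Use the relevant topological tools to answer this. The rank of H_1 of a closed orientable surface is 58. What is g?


For a closed orientable surface: b_1 = 2g.
58 = 2g
g = 58 / 2 = 29

29


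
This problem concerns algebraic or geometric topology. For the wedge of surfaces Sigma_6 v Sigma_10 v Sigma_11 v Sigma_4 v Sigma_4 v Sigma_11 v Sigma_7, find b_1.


For a wedge X v Y: reduced H_k(X v Y) = H_k(X) + H_k(Y).
Each Sigma_g contributes b_1 = 2g.
b_1 = 12 + 20 + 22 + 8 + 8 + 22 + 14 = 106

106


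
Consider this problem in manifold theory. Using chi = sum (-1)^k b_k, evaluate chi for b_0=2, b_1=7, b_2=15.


chi = sum_k (-1)^k b_k.
= (2) + (-7) + (15)
= 10

10


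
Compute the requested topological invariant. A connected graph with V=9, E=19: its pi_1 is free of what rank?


For a connected graph: rank(pi_1) = b_1 = E - V + 1 = 1 - chi.
chi = V - E = 9 - 19 = -10.
rank = 1 - (-10) = 19 - 9 + 1 = 11

11


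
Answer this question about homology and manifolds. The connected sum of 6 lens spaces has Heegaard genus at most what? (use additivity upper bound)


Heegaard genus satisfies g(A#B) <= g(A) + g(B).
Each lens space has g = 1.
Upper bound: 6 * 1 = 6

6


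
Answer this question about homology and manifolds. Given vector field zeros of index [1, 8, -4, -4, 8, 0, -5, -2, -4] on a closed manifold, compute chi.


Poincare-Hopf: chi(M) = sum of indices of zeros.
chi = (1) + (8) + (-4) + (-4) + (8) + (0) + (-5) + (-2) + (-4) = -2

-2


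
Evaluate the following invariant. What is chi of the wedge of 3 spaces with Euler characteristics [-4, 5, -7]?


chi(A v B) = chi(A) + chi(B) - 1 (one point identified).
For 3 spaces: chi = (sum chi_i) - (3 - 1).
sum = -6; chi = -6 - 2 = -8

-8


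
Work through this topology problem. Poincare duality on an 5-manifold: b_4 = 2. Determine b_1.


Poincare duality for closed orientable n-manifolds: b_k = b_{n-k}.
Here n = 5, so b_1 = b_4 = 2

2


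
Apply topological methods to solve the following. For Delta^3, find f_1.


Delta^3 has 3+1 vertices. A 1-face is a choice of 1+1 vertices.
f_1 = C(3+1, 1+1) = C(4,2) = 6

6


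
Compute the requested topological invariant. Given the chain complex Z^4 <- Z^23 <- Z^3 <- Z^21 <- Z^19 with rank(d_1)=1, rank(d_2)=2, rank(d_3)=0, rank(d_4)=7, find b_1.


rank H_k = rank(ker d_k) - rank(im d_{k+1}).
rank(ker d_1) = rank(C_1) - rank(d_1) = 23 - 1 = 22.
rank(im d_{1+1}) = 2.
rank H_1 = 22 - 2 = 20

20


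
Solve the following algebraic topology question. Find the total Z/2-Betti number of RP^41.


H^k(RP^41; Z/2) = Z/2 for each 0 <= k <= 41.
Total dimension = 41 + 1 = 42

42


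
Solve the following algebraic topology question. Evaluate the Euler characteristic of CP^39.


CP^39 has one cell in each even dimension 0, 2, ..., 2*39 (39+1 cells total).
All cells are even-dimensional, so chi = number of cells.
chi = 39 + 1 = 40

40


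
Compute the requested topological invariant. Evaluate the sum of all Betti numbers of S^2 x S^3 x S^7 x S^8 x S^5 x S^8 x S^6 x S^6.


Total Betti number is multiplicative under products.
Each S^d (d>=1) has total Betti number 2.
There are 8 sphere factors.
Total = 2^8 = 256

256


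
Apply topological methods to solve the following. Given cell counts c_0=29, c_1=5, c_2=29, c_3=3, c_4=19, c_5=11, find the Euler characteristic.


chi = sum_k (-1)^k c_k.
= (-1)^0*29 + (-1)^1*5 + (-1)^2*29 + (-1)^3*3 + (-1)^4*19 + (-1)^5*11
= (29) + (-5) + (29) + (-3) + (19) + (-11)
= 58

58


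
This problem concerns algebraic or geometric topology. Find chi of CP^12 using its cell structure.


CP^12 has one cell in each even dimension 0, 2, ..., 2*12 (12+1 cells total).
All cells are even-dimensional, so chi = number of cells.
chi = 12 + 1 = 13

13


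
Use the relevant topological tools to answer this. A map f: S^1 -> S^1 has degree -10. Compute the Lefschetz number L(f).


On S^1: L(f) = tr(f_0*) + (-1)^1 tr(f_1*) = 1 + (-1)^1 * deg(f).
L(f) = 1 + (-1)^1 * -10 = 1 + 10 = 11

11


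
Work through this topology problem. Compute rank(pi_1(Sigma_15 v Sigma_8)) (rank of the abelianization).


For a wedge: H_1(A v B) = H_1(A) + H_1(B).
b_1(Sigma_15) = 30, b_1(Sigma_8) = 16.
b_1 = 30 + 16 = 46

46


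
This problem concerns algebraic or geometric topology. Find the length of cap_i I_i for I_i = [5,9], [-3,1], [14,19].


Intersection = [max(a_i), min(b_i)] = [14, 1].
Since 14 > 1, the intersection is empty.
Length = 0

0


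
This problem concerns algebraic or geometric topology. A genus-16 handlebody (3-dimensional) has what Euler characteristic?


A genus-g handlebody deformation retracts to a wedge of g circles.
chi(vee_g S^1) = 1 - g.
chi(H_16) = 1 - 16 = -15

-15


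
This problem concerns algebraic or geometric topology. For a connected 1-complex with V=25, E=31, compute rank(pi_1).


For a connected graph: rank(pi_1) = b_1 = E - V + 1 = 1 - chi.
chi = V - E = 25 - 31 = -6.
rank = 1 - (-6) = 31 - 25 + 1 = 7

7


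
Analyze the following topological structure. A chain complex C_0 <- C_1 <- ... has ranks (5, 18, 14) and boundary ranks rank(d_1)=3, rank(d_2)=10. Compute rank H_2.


rank H_k = rank(ker d_k) - rank(im d_{k+1}).
rank(ker d_2) = rank(C_2) - rank(d_2) = 14 - 10 = 4.
rank(im d_{2+1}) = 0.
rank H_2 = 4 - 0 = 4

4


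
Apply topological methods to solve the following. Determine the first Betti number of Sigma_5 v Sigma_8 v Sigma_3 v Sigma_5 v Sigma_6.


For a wedge X v Y: reduced H_k(X v Y) = H_k(X) + H_k(Y).
Each Sigma_g contributes b_1 = 2g.
b_1 = 10 + 16 + 6 + 10 + 12 = 54

54


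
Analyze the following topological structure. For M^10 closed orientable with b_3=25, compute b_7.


Poincare duality for closed orientable n-manifolds: b_k = b_{n-k}.
Here n = 10, so b_7 = b_3 = 25

25


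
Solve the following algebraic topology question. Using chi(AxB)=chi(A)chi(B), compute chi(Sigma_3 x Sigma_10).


chi(Sigma_3) = 2 - 2*3 = -4
chi(Sigma_10) = 2 - 2*10 = -18
chi(product) = (-4) * (-18) = 72

72


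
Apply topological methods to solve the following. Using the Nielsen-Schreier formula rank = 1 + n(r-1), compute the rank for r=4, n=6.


Nielsen-Schreier: an index-n subgroup of F_r is free of rank 1 + n(r-1).
Equivalently: chi(cover) = n*chi(base); chi(vee_r S^1) = 1 - 4 = -3.
chi(E) = 6*(-3) = -18; rank = 1 - chi(E) = 1 - (-18) = 19.
rank = 1 + 6*(4-1) = 1 + 18 = 19

19


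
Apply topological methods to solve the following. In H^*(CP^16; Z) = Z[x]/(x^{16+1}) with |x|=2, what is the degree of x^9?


|x| = 2 in H^*(CP^n).
|x^9| = 9 * |x| = 9 * 2 = 18

18


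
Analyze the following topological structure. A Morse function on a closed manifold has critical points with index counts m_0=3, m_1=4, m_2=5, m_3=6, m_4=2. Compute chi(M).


Morse theory: chi(M) = sum_k (-1)^k m_k where m_k = #(index-k critical points).
= (3) + (-4) + (5) + (-6) + (2) = 0

0


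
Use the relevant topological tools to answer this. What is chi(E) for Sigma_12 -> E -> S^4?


chi(S^4) = 2 (n even), chi(Sigma_12) = 2 - 2*12 = -22.
chi(E) = 2 * (-22) = -44

-44


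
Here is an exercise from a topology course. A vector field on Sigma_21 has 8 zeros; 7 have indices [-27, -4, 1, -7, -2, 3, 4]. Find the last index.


Poincare-Hopf: sum of indices = chi(M).
chi(Sigma_21) = 2 - 2*21 = -40.
Sum of known indices = -32.
x = chi - (sum known) = -40 - (-32) = -8

-8


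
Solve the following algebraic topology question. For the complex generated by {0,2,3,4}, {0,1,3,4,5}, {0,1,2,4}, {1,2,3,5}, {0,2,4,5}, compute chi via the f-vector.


Enumerate all faces; f-vector: f_0=6, f_1=15, f_2=20, f_3=9, f_4=1.
chi = sum (-1)^k f_k = 3

3


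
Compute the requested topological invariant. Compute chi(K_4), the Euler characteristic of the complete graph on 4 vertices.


K_4: V = 4, E = C(4,2) = 6.
chi = V - E = 4 - 6 = -2

-2


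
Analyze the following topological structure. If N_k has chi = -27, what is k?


chi = 2 - k for closed non-orientable surfaces with k crosscaps.
-27 = 2 - k
k = 2 - (-27) = 29

29


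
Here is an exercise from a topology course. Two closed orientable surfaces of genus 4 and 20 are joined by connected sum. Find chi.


chi(Sigma_4) = 2 - 2*4 = -6
chi(Sigma_20) = 2 - 2*20 = -38
For surfaces: chi(A#B) = chi(A) + chi(B) - 2.
chi = -6 + -38 - 2 = -46

-46


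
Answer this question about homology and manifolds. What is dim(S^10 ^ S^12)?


S^m ^ S^n = S^{m+n}.
k = 10 + 12 = 22

22


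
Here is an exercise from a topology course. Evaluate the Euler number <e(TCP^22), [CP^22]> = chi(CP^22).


For any closed oriented manifold, <e(TM),[M]> = chi(M).
chi(CP^22) = 22+1 = 23

23


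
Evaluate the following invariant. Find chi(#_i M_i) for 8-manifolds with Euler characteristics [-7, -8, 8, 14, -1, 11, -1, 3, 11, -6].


For n-manifolds: chi(A#B) = chi(A) + chi(B) - chi(S^8).
chi(S^8) = 1 + (-1)^8 = 2.
chi(#) = (sum chi_i) - (10-1)*chi(S^8) = 24 - 9*2 = 6

6


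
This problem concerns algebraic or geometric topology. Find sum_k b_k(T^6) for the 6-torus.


b_k(T^6) = C(6,k), so the sum over k is sum_k C(6,k) = 2^6.
Total = 2^6 = 64

64


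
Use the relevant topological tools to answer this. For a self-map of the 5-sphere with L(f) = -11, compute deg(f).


L(f) = 1 + (-1)^5 deg(f) on S^5.
-11 = 1 + (-1)^5 * deg(f)
(-1)^5 * deg(f) = -12
deg(f) = 12

12


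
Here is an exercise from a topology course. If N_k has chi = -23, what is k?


chi = 2 - k for closed non-orientable surfaces with k crosscaps.
-23 = 2 - k
k = 2 - (-23) = 25

25


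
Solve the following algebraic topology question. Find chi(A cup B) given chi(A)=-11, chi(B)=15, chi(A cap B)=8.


chi(A cup B) = chi(A) + chi(B) - chi(A cap B)
= -11 + (15) - (8)
= -4

-4


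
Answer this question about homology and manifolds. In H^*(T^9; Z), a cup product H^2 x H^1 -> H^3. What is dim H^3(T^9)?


Cup product: H^p x H^q -> H^{p+q}; here p+q = 2+1 = 3.
rank H^k(T^n) = C(n,k).
C(9,3) = 84

84


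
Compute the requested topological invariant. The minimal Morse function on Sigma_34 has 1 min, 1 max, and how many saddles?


A perfect Morse function has m_k = b_k.
For Sigma_34: b_0=1, b_1=2g=68, b_2=1.
Saddles m_1 = 2g = 68

68


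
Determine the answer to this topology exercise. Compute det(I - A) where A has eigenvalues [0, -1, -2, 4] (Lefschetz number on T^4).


For a torus self-map: L(f) = det(I - A) where A acts on H_1.
L(f) = (1-0) * (1--1) * (1--2) * (1-4) = 1 * 2 * 3 * -3 = -18

-18


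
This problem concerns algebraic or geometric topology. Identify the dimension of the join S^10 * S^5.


Join of spheres: S^m * S^n = S^{m+n+1}.
dim = 10 + 5 + 1 = 16

16


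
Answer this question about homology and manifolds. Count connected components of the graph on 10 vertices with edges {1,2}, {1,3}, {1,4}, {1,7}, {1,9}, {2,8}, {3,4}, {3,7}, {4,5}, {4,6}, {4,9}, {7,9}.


Run DFS/union-find over 10 vertices.
V = 10, E = 12.
Number of components = 2

2


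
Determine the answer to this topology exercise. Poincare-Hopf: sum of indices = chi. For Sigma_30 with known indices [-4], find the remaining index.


Poincare-Hopf: sum of indices = chi(M).
chi(Sigma_30) = 2 - 2*30 = -58.
Sum of known indices = -4.
x = chi - (sum known) = -58 - (-4) = -54

-54


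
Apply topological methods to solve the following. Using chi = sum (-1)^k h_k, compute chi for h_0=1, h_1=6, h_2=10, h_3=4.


Handles of index k contribute (-1)^k to chi (same as CW cells).
chi = (1) + (-6) + (10) + (-4) = 1

1


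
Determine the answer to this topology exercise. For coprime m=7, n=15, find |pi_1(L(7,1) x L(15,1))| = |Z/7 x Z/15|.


pi_1(X x Y) = pi_1(X) x pi_1(Y).
pi_1(L(7,1)) = Z/7, pi_1(L(15,1)) = Z/15.
|Z/7 x Z/15| = 7 * 15 = 105

105


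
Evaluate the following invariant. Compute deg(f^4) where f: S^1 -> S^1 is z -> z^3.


deg(f) = 3. Degree is multiplicative: deg(f^4) = (deg f)^4.
deg(f^4) = (3)^4 = 81

81


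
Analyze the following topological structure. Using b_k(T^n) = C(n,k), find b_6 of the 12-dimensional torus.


By the Kunneth formula, b_k(T^n) = C(n,k).
b_6(T^12) = C(12,6).
C(12,6) = 12!/(6!*6!) = 924

924


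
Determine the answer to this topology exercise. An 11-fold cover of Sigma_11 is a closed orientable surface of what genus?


For an n-sheeted cover: chi(E) = n * chi(B).
chi(Sigma_11) = 2 - 2*11 = -20.
chi(E) = 11 * (-20) = -220.
genus(E) = (2 - chi(E))/2 = (2 - (-220))/2 = 222/2 = 111

111
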